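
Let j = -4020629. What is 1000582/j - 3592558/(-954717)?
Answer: 13489070233688/3838562856993 ≈ 3.5141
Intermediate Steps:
1000582/j - 3592558/(-954717) = 1000582/(-4020629) - 3592558/(-954717) = 1000582*(-1/4020629) - 3592558*(-1/954717) = -1000582/4020629 + 3592558/954717 = 13489070233688/3838562856993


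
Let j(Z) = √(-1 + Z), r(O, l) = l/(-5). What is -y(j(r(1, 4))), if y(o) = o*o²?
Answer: 27*I*√5/25 ≈ 2.415*I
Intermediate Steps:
r(O, l) = -l/5 (r(O, l) = l*(-⅕) = -l/5)
y(o) = o³
-y(j(r(1, 4))) = -(√(-1 - ⅕*4))³ = -(√(-1 - ⅘))³ = -(√(-9/5))³ = -(3*I*√5/5)³ = -(-27)*I*√5/25 = 27*I*√5/25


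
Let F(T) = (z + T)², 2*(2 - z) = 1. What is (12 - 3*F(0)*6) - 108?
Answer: -273/2 ≈ -136.50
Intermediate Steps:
z = 3/2 (z = 2 - ½*1 = 2 - ½ = 3/2 ≈ 1.5000)
F(T) = (3/2 + T)²
(12 - 3*F(0)*6) - 108 = (12 - 3*(3 + 2*0)²/4*6) - 108 = (12 - 3*(3 + 0)²/4*6) - 108 = (12 - 3*(¼)*3²*6) - 108 = (12 - 3*(¼)*9*6) - 108 = (12 - 27*6/4) - 108 = (12 - 3*27/2) - 108 = (12 - 81/2) - 108 = -57/2 - 108 = -273/2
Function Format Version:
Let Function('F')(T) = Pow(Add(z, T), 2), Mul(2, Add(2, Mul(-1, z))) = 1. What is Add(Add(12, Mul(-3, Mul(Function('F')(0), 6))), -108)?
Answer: Rational(-273, 2) ≈ -136.50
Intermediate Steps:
z = Rational(3, 2) (z = Add(2, Mul(Rational(-1, 2), 1)) = Add(2, Rational(-1, 2)) = Rational(3, 2) ≈ 1.5000)
Function('F')(T) = Pow(Add(Rational(3, 2), T), 2)
Add(Add(12, Mul(-3, Mul(Function('F')(0), 6))), -108) = Add(Add(12, Mul(-3, Mul(Mul(Rational(1, 4), Pow(Add(3, Mul(2, 0)), 2)), 6))), -108) = Add(Add(12, Mul(-3, Mul(Mul(Rational(1, 4), Pow(Add(3, 0), 2)), 6))), -108) = Add(Add(12, Mul(-3, Mul(Mul(Rational(1, 4), Pow(3, 2)), 6))), -108) = Add(Add(12, Mul(-3, Mul(Mul(Rational(1, 4), 9), 6))), -108) = Add(Add(12, Mul(-3, Mul(Rational(9, 4), 6))), -108) = Add(Add(12, Mul(-3, Rational(27, 2))), -108) = Add(Add(12, Rational(-81, 2)), -108) = Add(Rational(-57, 2), -108) = Rational(-273, 2)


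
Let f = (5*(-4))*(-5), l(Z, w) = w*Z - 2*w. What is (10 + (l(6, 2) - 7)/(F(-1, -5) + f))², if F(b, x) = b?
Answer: 982081/9801 ≈ 100.20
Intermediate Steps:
l(Z, w) = -2*w + Z*w (l(Z, w) = Z*w - 2*w = -2*w + Z*w)
f = 100 (f = -20*(-5) = 100)
(10 + (l(6, 2) - 7)/(F(-1, -5) + f))² = (10 + (2*(-2 + 6) - 7)/(-1 + 100))² = (10 + (2*4 - 7)/99)² = (10 + (8 - 7)*(1/99))² = (10 + 1*(1/99))² = (10 + 1/99)² = (991/99)² = 982081/9801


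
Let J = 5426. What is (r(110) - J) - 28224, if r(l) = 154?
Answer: -33496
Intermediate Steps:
(r(110) - J) - 28224 = (154 - 1*5426) - 28224 = (154 - 5426) - 28224 = -5272 - 28224 = -33496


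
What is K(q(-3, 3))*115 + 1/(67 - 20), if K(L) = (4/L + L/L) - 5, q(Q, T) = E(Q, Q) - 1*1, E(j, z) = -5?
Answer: -75667/141 ≈ -536.65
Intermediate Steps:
q(Q, T) = -6 (q(Q, T) = -5 - 1*1 = -5 - 1 = -6)
K(L) = -4 + 4/L (K(L) = (4/L + 1) - 5 = (1 + 4/L) - 5 = -4 + 4/L)
K(q(-3, 3))*115 + 1/(67 - 20) = (-4 + 4/(-6))*115 + 1/(67 - 20) = (-4 + 4*(-⅙))*115 + 1/47 = (-4 - ⅔)*115 + 1/47 = -14/3*115 + 1/47 = -1610/3 + 1/47 = -75667/141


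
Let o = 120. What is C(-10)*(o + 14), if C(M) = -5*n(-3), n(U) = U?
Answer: 2010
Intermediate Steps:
C(M) = 15 (C(M) = -5*(-3) = 15)
C(-10)*(o + 14) = 15*(120 + 14) = 15*134 = 2010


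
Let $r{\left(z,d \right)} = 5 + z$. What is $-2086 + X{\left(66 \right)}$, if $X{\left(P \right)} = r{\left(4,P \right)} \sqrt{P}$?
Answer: $-2086 + 9 \sqrt{66} \approx -2012.9$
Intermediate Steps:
$X{\left(P \right)} = 9 \sqrt{P}$ ($X{\left(P \right)} = \left(5 + 4\right) \sqrt{P} = 9 \sqrt{P}$)
$-2086 + X{\left(66 \right)} = -2086 + 9 \sqrt{66}$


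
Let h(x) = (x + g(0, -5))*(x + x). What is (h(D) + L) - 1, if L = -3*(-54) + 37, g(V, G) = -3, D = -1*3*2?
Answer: 306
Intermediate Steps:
D = -6 (D = -3*2 = -6)
h(x) = 2*x*(-3 + x) (h(x) = (x - 3)*(x + x) = (-3 + x)*(2*x) = 2*x*(-3 + x))
L = 199 (L = 162 + 37 = 199)
(h(D) + L) - 1 = (2*(-6)*(-3 - 6) + 199) - 1 = (2*(-6)*(-9) + 199) - 1 = (108 + 199) - 1 = 307 - 1 = 306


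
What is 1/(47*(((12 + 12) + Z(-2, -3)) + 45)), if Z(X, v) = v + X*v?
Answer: 1/3384 ≈ 0.00029551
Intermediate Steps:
1/(47*(((12 + 12) + Z(-2, -3)) + 45)) = 1/(47*(((12 + 12) - 3*(1 - 2)) + 45)) = 1/(47*((24 - 3*(-1)) + 45)) = 1/(47*((24 + 3) + 45)) = 1/(47*(27 + 45)) = 1/(47*72) = 1/3384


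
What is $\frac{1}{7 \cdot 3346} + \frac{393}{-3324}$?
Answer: $- \frac{1533587}{12975788} \approx -0.11819$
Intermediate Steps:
$\frac{1}{7 \cdot 3346} + \frac{393}{-3324} = \frac{1}{7} \cdot \frac{1}{3346} + 393 \left(- \frac{1}{3324}\right) = \frac{1}{23422} - \frac{131}{1108} = - \frac{1533587}{12975788}$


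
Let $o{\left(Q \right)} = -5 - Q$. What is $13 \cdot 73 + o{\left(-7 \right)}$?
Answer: $951$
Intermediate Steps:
$13 \cdot 73 + o{\left(-7 \right)} = 13 \cdot 73 - -2 = 949 + \left(-5 + 7\right) = 949 + 2 = 951$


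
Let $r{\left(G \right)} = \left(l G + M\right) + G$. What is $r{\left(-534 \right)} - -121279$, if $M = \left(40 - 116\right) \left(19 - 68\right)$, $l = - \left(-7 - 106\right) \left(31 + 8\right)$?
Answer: $-2228869$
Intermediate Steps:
$l = 4407$ ($l = - \left(-113\right) 39 = \left(-1\right) \left(-4407\right) = 4407$)
$M = 3724$ ($M = \left(-76\right) \left(-49\right) = 3724$)
$r{\left(G \right)} = 3724 + 4408 G$ ($r{\left(G \right)} = \left(4407 G + 3724\right) + G = \left(3724 + 4407 G\right) + G = 3724 + 4408 G$)
$r{\left(-534 \right)} - -121279 = \left(3724 + 4408 \left(-534\right)\right) - -121279 = \left(3724 - 2353872\right) + 121279 = -2350148 + 121279 = -2228869$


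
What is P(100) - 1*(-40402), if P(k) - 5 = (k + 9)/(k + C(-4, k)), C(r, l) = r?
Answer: 3879181/96 ≈ 40408.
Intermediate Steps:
P(k) = 5 + (9 + k)/(-4 + k) (P(k) = 5 + (k + 9)/(k - 4) = 5 + (9 + k)/(-4 + k))
P(100) - 1*(-40402) = (-11 + 6*100)/(-4 + 100) - 1*(-40402) = (-11 + 600)/96 + 40402 = (1/96)*589 + 40402 = 589/96 + 40402 = 3879181/96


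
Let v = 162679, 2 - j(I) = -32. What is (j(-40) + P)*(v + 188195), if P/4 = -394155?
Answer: -553183036164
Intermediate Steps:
P = -1576620 (P = 4*(-394155) = -1576620)
j(I) = 34 (j(I) = 2 - 1*(-32) = 2 + 32 = 34)
(j(-40) + P)*(v + 188195) = (34 - 1576620)*(162679 + 188195) = -1576586*350874 = -553183036164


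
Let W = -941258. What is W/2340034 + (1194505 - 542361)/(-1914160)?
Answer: -103992423318/139974983795 ≈ -0.74294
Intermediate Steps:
W/2340034 + (1194505 - 542361)/(-1914160) = -941258/2340034 + (1194505 - 542361)/(-1914160) = -941258*1/2340034 + 652144*(-1/1914160) = -470629/1170017 - 40759/119635 = -103992423318/139974983795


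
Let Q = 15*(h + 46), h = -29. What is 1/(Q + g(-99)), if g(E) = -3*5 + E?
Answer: 1/141 ≈ 0.0070922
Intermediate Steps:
g(E) = -15 + E
Q = 255 (Q = 15*(-29 + 46) = 15*17 = 255)
1/(Q + g(-99)) = 1/(255 + (-15 - 99)) = 1/(255 - 114) = 1/141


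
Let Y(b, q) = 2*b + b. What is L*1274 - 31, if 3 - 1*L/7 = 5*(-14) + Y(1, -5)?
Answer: 624229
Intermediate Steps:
Y(b, q) = 3*b
L = 490 (L = 21 - 7*(5*(-14) + 3*1) = 21 - 7*(-70 + 3) = 21 - 7*(-67) = 21 + 469 = 490)
L*1274 - 31 = 490*1274 - 31 = 624260 - 31 = 624229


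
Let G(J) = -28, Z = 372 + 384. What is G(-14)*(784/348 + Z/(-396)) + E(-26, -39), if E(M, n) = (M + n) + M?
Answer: -96299/957 ≈ -100.63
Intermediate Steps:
Z = 756
E(M, n) = n + 2*M
G(-14)*(784/348 + Z/(-396)) + E(-26, -39) = -28*(784/348 + 756/(-396)) + (-39 + 2*(-26)) = -28*(784*(1/348) + 756*(-1/396)) + (-39 - 52) = -28*(196/87 - 21/11) - 91 = -28*329/957 - 91 = -9212/957 - 91 = -96299/957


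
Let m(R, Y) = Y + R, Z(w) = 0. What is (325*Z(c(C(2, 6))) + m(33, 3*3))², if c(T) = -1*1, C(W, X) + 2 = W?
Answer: 1764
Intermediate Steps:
C(W, X) = -2 + W
c(T) = -1
m(R, Y) = R + Y
(325*Z(c(C(2, 6))) + m(33, 3*3))² = (325*0 + (33 + 3*3))² = (0 + (33 + 9))² = (0 + 42)² = 42² = 1764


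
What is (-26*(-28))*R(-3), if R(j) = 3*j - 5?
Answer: -10192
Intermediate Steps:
R(j) = -5 + 3*j
(-26*(-28))*R(-3) = (-26*(-28))*(-5 + 3*(-3)) = 728*(-5 - 9) = 728*(-14) = -10192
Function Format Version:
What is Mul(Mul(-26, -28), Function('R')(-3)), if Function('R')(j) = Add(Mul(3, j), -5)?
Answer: -10192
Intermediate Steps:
Function('R')(j) = Add(-5, Mul(3, j))
Mul(Mul(-26, -28), Function('R')(-3)) = Mul(Mul(-26, -28), Add(-5, Mul(3, -3))) = Mul(728, Add(-5, -9)) = Mul(728, -14) = -10192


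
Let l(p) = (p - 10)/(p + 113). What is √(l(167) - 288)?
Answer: I*√5633810/140 ≈ 16.954*I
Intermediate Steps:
l(p) = (-10 + p)/(113 + p)
√(l(167) - 288) = √((-10 + 167)/(113 + 167) - 288) = √(157/280 - 288) = √(-80483/280) = I*√5633810/140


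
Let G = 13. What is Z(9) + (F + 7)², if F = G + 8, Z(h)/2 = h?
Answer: 802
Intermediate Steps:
Z(h) = 2*h
F = 21 (F = 13 + 8 = 21)
Z(9) + (F + 7)² = 2*9 + (21 + 7)² = 18 + 28² = 18 + 784 = 802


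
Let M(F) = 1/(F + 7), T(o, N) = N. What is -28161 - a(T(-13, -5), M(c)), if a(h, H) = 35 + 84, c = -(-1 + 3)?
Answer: -28280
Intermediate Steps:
c = -2 (c = -1*2 = -2)
M(F) = 1/(7 + F)
a(h, H) = 119
-28161 - a(T(-13, -5), M(c)) = -28161 - 1*119 = -28161 - 119 = -28280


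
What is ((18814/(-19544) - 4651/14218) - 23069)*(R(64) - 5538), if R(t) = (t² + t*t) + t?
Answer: -2178033115756599/34734574 ≈ -6.2705e+7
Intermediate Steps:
R(t) = t + 2*t² (R(t) = (t² + t²) + t = 2*t² + t = t + 2*t²)
((18814/(-19544) - 4651/14218) - 23069)*(R(64) - 5538) = ((18814/(-19544) - 4651/14218) - 23069)*(64*(1 + 2*64) - 5538) = ((18814*(-1/19544) - 4651*1/14218) - 23069)*(64*(1 + 128) - 5538) = ((-9407/9772 - 4651/14218) - 23069)*(64*129 - 5538) = (-89599149/69469148 - 23069)*(8256 - 5538) = -1602673374361/69469148*2718 = -2178033115756599/34734574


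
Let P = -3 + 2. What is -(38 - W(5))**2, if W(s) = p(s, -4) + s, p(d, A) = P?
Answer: -1156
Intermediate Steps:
P = -1
p(d, A) = -1
W(s) = -1 + s
-(38 - W(5))**2 = -(38 - (-1 + 5))**2 = -(38 - 1*4)**2 = -(38 - 4)**2 = -1*34**2 = -1*1156 = -1156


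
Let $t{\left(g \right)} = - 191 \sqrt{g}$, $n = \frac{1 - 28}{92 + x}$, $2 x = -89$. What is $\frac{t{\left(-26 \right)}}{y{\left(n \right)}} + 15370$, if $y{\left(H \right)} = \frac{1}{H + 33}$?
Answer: $15370 - \frac{588471 i \sqrt{26}}{95} \approx 15370.0 - 31586.0 i$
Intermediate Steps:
$x = - \frac{89}{2}$ ($x = \frac{1}{2} \left(-89\right) = - \frac{89}{2} \approx -44.5$)
$n = - \frac{54}{95}$ ($n = \frac{1 - 28}{92 - \frac{89}{2}} = - \frac{27}{\frac{95}{2}} = \left(-27\right) \frac{2}{95} = - \frac{54}{95} \approx -0.56842$)
$y{\left(H \right)} = \frac{1}{33 + H}$
$\frac{t{\left(-26 \right)}}{y{\left(n \right)}} + 15370 = \frac{\left(-191\right) \sqrt{-26}}{\frac{1}{33 - \frac{54}{95}}} + 15370 = \frac{\left(-191\right) i \sqrt{26}}{\frac{1}{\frac{3081}{95}}} + 15370 = \frac{\left(-191\right) i \sqrt{26}}{\frac{95}{3081}} + 15370 = - 191 i \sqrt{26} \cdot \frac{3081}{95} + 15370 = - \frac{588471 i \sqrt{26}}{95} + 15370 = 15370 - \frac{588471 i \sqrt{26}}{95}$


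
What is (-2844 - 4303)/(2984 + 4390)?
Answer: -7147/7374 ≈ -0.96922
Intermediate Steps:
(-2844 - 4303)/(2984 + 4390) = -7147/7374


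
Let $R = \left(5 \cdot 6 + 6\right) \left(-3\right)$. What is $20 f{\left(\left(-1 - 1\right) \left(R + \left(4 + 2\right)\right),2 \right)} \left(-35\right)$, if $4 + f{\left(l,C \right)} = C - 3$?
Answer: $3500$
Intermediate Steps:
$R = -108$ ($R = \left(30 + 6\right) \left(-3\right) = 36 \left(-3\right) = -108$)
$f{\left(l,C \right)} = -7 + C$ ($f{\left(l,C \right)} = -4 + \left(C - 3\right) = -4 + \left(-3 + C\right) = -7 + C$)
$20 f{\left(\left(-1 - 1\right) \left(R + \left(4 + 2\right)\right),2 \right)} \left(-35\right) = 20 \left(-7 + 2\right) \left(-35\right) = 20 \left(-5\right) \left(-35\right) = \left(-100\right) \left(-35\right) = 3500$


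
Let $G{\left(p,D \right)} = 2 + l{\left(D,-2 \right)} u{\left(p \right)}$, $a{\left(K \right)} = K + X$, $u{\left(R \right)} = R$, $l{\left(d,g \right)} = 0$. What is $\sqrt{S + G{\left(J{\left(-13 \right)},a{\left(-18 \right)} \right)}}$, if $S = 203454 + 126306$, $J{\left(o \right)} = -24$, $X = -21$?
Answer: $\sqrt{329762} \approx 574.25$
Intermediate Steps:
$a{\left(K \right)} = -21 + K$ ($a{\left(K \right)} = K - 21 = -21 + K$)
$S = 329760$
$G{\left(p,D \right)} = 2$ ($G{\left(p,D \right)} = 2 + 0 p = 2 + 0 = 2$)
$\sqrt{S + G{\left(J{\left(-13 \right)},a{\left(-18 \right)} \right)}} = \sqrt{329760 + 2} = \sqrt{329762}$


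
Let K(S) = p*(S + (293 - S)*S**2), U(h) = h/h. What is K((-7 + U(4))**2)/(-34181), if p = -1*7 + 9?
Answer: -35064/1799 ≈ -19.491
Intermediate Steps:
U(h) = 1
p = 2 (p = -7 + 9 = 2)
K(S) = 2*S + 2*S**2*(293 - S) (K(S) = 2*(S + (293 - S)*S**2) = 2*(S + S**2*(293 - S)) = 2*S + 2*S**2*(293 - S))
K((-7 + U(4))**2)/(-34181) = (2*(-7 + 1)**2*(1 - ((-7 + 1)**2)**2 + 293*(-7 + 1)**2))/(-34181) = (2*(-6)**2*(1 - ((-6)**2)**2 + 293*(-6)**2))*(-1/34181) = (2*36*(1 - 1*36**2 + 293*36))*(-1/34181) = (2*36*(1 - 1*1296 + 10548))*(-1/34181) = (2*36*(1 - 1296 + 10548))*(-1/34181) = (2*36*9253)*(-1/34181) = 666216*(-1/34181) = -35064/1799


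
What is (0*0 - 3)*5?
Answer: -15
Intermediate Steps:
(0*0 - 3)*5 = (0 - 3)*5 = -3*5 = -15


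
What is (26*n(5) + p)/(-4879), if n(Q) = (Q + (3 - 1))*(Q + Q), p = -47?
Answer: -1773/4879 ≈ -0.36339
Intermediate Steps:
n(Q) = 2*Q*(2 + Q) (n(Q) = (Q + 2)*(2*Q) = (2 + Q)*(2*Q) = 2*Q*(2 + Q))
(26*n(5) + p)/(-4879) = (26*(2*5*(2 + 5)) - 47)/(-4879) = (26*(2*5*7) - 47)*(-1/4879) = (26*70 - 47)*(-1/4879) = (1820 - 47)*(-1/4879) = 1773*(-1/4879) = -1773/4879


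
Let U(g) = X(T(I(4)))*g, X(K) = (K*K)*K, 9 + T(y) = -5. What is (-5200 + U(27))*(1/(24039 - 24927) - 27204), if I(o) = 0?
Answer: 239421543383/111 ≈ 2.1569e+9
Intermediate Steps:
T(y) = -14 (T(y) = -9 - 5 = -14)
X(K) = K³ (X(K) = K²*K = K³)
U(g) = -2744*g (U(g) = (-14)³*g = -2744*g)
(-5200 + U(27))*(1/(24039 - 24927) - 27204) = (-5200 - 2744*27)*(1/(24039 - 24927) - 27204) = (-5200 - 74088)*(1/(-888) - 27204) = -79288*(-1/888 - 27204) = -79288*(-24157153/888) = 239421543383/111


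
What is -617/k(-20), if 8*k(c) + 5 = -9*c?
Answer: -4936/175 ≈ -28.206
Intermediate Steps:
k(c) = -5/8 - 9*c/8 (k(c) = -5/8 + (-9*c)/8 = -5/8 - 9*c/8)
-617/k(-20) = -617/(-5/8 - 9/8*(-20)) = -617/(-5/8 + 45/2) = -617/175/8 = -617*8/175 = -4936/175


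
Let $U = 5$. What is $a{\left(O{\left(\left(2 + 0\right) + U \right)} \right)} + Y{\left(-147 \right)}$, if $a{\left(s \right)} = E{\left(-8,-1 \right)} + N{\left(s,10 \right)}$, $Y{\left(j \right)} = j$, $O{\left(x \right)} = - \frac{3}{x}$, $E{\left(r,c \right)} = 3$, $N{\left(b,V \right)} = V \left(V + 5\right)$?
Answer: $6$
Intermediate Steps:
$N{\left(b,V \right)} = V \left(5 + V\right)$
$a{\left(s \right)} = 153$ ($a{\left(s \right)} = 3 + 10 \left(5 + 10\right) = 3 + 10 \cdot 15 = 3 + 150 = 153$)
$a{\left(O{\left(\left(2 + 0\right) + U \right)} \right)} + Y{\left(-147 \right)} = 153 - 147 = 6$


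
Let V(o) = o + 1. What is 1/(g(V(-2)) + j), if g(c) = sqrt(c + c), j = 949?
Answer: 949/900603 - I*sqrt(2)/900603 ≈ 0.0010537 - 1.5703e-6*I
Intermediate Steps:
V(o) = 1 + o
g(c) = sqrt(2)*sqrt(c) (g(c) = sqrt(2*c) = sqrt(2)*sqrt(c))
1/(g(V(-2)) + j) = 1/(sqrt(2)*sqrt(1 - 2) + 949) = 1/(sqrt(2)*sqrt(-1) + 949) = 1/(sqrt(2)*I + 949) = 1/(I*sqrt(2) + 949) = 1/(949 + I*sqrt(2))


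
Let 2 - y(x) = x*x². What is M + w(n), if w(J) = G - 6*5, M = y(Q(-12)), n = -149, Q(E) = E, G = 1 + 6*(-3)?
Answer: 1683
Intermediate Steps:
G = -17 (G = 1 - 18 = -17)
y(x) = 2 - x³ (y(x) = 2 - x*x² = 2 - x³)
M = 1730 (M = 2 - 1*(-12)³ = 2 - 1*(-1728) = 2 + 1728 = 1730)
w(J) = -47 (w(J) = -17 - 6*5 = -17 - 30 = -47)
M + w(n) = 1730 - 47 = 1683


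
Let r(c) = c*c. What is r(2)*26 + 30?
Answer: 134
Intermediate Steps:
r(c) = c²
r(2)*26 + 30 = 2²*26 + 30 = 4*26 + 30 = 104 + 30 = 134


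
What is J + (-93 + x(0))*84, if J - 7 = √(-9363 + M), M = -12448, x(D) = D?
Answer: -7805 + I*√21811 ≈ -7805.0 + 147.69*I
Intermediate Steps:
J = 7 + I*√21811 (J = 7 + √(-9363 - 12448) = 7 + √(-21811) = 7 + I*√21811 ≈ 7.0 + 147.69*I)
J + (-93 + x(0))*84 = (7 + I*√21811) + (-93 + 0)*84 = (7 + I*√21811) - 93*84 = (7 + I*√21811) - 7812 = -7805 + I*√21811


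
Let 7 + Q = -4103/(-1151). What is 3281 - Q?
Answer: 3780385/1151 ≈ 3284.4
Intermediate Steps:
Q = -3954/1151 (Q = -7 - 4103/(-1151) = -7 - 4103*(-1/1151) = -7 + 4103/1151 = -3954/1151 ≈ -3.4353)
3281 - Q = 3281 - 1*(-3954/1151) = 3281 + 3954/1151 = 3780385/1151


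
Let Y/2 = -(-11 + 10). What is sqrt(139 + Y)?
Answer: sqrt(141) ≈ 11.874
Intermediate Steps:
Y = 2 (Y = 2*(-(-11 + 10)) = 2*(-1*(-1)) = 2*1 = 2)
sqrt(139 + Y) = sqrt(139 + 2) = sqrt(141)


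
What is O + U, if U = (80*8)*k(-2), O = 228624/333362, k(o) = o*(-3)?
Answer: 640169352/166681 ≈ 3840.7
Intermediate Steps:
k(o) = -3*o
O = 114312/166681 (O = 228624*(1/333362) = 114312/166681 ≈ 0.68581)
U = 3840 (U = (80*8)*(-3*(-2)) = 640*6 = 3840)
O + U = 114312/166681 + 3840 = 640169352/166681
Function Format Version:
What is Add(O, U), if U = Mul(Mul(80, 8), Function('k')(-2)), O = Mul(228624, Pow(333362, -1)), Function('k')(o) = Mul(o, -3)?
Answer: Rational(640169352, 166681) ≈ 3840.7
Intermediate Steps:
Function('k')(o) = Mul(-3, o)
O = Rational(114312, 166681) (O = Mul(228624, Rational(1, 333362)) = Rational(114312, 166681) ≈ 0.68581)
U = 3840 (U = Mul(Mul(80, 8), Mul(-3, -2)) = Mul(640, 6) = 3840)
Add(O, U) = Add(Rational(114312, 166681), 3840) = Rational(640169352, 166681)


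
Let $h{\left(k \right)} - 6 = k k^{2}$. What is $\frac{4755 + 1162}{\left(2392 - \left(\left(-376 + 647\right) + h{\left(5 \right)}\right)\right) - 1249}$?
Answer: $\frac{5917}{741} \approx 7.9852$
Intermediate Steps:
$h{\left(k \right)} = 6 + k^{3}$ ($h{\left(k \right)} = 6 + k k^{2} = 6 + k^{3}$)
$\frac{4755 + 1162}{\left(2392 - \left(\left(-376 + 647\right) + h{\left(5 \right)}\right)\right) - 1249} = \frac{4755 + 1162}{\left(2392 - \left(\left(-376 + 647\right) + \left(6 + 5^{3}\right)\right)\right) - 1249} = \frac{5917}{\left(2392 - \left(271 + \left(6 + 125\right)\right)\right) - 1249} = \frac{5917}{\left(2392 - \left(271 + 131\right)\right) - 1249} = \frac{5917}{\left(2392 - 402\right) - 1249} = \frac{5917}{1990 - 1249} = \frac{5917}{741}$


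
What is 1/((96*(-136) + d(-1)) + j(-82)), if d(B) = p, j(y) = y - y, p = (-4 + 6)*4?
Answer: -1/13048 ≈ -7.6640e-5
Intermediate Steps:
p = 8 (p = 2*4 = 8)
j(y) = 0
d(B) = 8
1/((96*(-136) + d(-1)) + j(-82)) = 1/((96*(-136) + 8) + 0) = 1/((-13056 + 8) + 0) = 1/(-13048 + 0) = 1/(-13048) = -1/13048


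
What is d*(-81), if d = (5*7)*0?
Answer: 0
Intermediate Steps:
d = 0 (d = 35*0 = 0)
d*(-81) = 0*(-81) = 0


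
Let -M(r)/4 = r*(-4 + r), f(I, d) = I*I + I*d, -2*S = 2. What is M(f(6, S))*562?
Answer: -1753440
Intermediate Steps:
S = -1 (S = -1/2*2 = -1)
f(I, d) = I**2 + I*d
M(r) = -4*r*(-4 + r)
M(f(6, S))*562 = (4*(6*(6 - 1))*(4 - 6*(6 - 1)))*562 = (4*(6*5)*(4 - 6*5))*562 = (4*30*(4 - 1*30))*562 = (4*30*(4 - 30))*562 = (4*30*(-26))*562 = -3120*562 = -1753440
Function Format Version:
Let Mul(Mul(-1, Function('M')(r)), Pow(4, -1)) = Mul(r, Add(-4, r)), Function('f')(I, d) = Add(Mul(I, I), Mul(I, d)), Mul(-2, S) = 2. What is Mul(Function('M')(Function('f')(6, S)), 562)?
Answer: -1753440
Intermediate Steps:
S = -1 (S = Mul(Rational(-1, 2), 2) = -1)
Function('f')(I, d) = Add(Pow(I, 2), Mul(I, d))
Function('M')(r) = Mul(-4, r, Add(-4, r)) (Function('M')(r) = Mul(-4, Mul(r, Add(-4, r))) = Mul(-4, r, Add(-4, r)))
Mul(Function('M')(Function('f')(6, S)), 562) = Mul(Mul(4, Mul(6, Add(6, -1)), Add(4, Mul(-1, Mul(6, Add(6, -1))))), 562) = Mul(Mul(4, Mul(6, 5), Add(4, Mul(-1, Mul(6, 5)))), 562) = Mul(Mul(4, 30, Add(4, Mul(-1, 30))), 562) = Mul(Mul(4, 30, Add(4, -30)), 562) = Mul(Mul(4, 30, -26), 562) = Mul(-3120, 562) = -1753440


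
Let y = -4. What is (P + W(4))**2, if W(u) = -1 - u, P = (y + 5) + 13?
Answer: 81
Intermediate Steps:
P = 14 (P = (-4 + 5) + 13 = 1 + 13 = 14)
(P + W(4))**2 = (14 + (-1 - 1*4))**2 = (14 + (-1 - 4))**2 = (14 - 5)**2 = 9**2 = 81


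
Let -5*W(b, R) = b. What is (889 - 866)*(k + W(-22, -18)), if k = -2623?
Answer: -301139/5 ≈ -60228.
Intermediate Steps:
W(b, R) = -b/5
(889 - 866)*(k + W(-22, -18)) = (889 - 866)*(-2623 - ⅕*(-22)) = 23*(-2623 + 22/5) = 23*(-13093/5) = -301139/5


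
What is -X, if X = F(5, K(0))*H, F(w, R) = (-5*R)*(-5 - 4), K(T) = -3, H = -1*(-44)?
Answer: 5940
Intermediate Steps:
H = 44
F(w, R) = 45*R (F(w, R) = -5*R*(-9) = 45*R)
X = -5940 (X = (45*(-3))*44 = -135*44 = -5940)
-X = -1*(-5940) = 5940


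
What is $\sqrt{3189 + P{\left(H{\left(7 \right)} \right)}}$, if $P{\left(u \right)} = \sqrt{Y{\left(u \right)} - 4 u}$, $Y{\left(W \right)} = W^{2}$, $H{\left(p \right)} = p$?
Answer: $\sqrt{3189 + \sqrt{21}} \approx 56.512$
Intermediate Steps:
$P{\left(u \right)} = \sqrt{u^{2} - 4 u}$
$\sqrt{3189 + P{\left(H{\left(7 \right)} \right)}} = \sqrt{3189 + \sqrt{7 \left(-4 + 7\right)}} = \sqrt{3189 + \sqrt{7 \cdot 3}} = \sqrt{3189 + \sqrt{21}}$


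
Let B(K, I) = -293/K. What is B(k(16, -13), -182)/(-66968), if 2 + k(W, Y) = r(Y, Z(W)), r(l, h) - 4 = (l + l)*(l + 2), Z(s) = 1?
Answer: 293/19286784 ≈ 1.5192e-5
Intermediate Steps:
r(l, h) = 4 + 2*l*(2 + l) (r(l, h) = 4 + (l + l)*(l + 2) = 4 + (2*l)*(2 + l) = 4 + 2*l*(2 + l))
k(W, Y) = 2 + 2*Y² + 4*Y (k(W, Y) = -2 + (4 + 2*Y² + 4*Y) = 2 + 2*Y² + 4*Y)
B(k(16, -13), -182)/(-66968) = -293/(2 + 2*(-13)² + 4*(-13))/(-66968) = -293/(2 + 2*169 - 52)*(-1/66968) = -293/(2 + 338 - 52)*(-1/66968) = -293/288*(-1/66968) = 293/19286784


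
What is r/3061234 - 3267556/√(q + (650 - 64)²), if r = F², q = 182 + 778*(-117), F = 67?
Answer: 4489/3061234 - 816889*√63138/31569 ≈ -6502.0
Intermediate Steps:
q = -90844 (q = 182 - 91026 = -90844)
r = 4489 (r = 67² = 4489)
r/3061234 - 3267556/√(q + (650 - 64)²) = 4489/3061234 - 3267556/√(-90844 + (650 - 64)²) = 4489*(1/3061234) - 3267556/√(-90844 + 586²) = 4489/3061234 - 3267556/√(-90844 + 343396) = 4489/3061234 - 3267556*√63138/126276 = 4489/3061234 - 816889*√63138/31569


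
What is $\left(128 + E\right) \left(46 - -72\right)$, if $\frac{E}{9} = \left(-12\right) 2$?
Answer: $-10384$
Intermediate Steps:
$E = -216$ ($E = 9 \left(\left(-12\right) 2\right) = 9 \left(-24\right) = -216$)
$\left(128 + E\right) \left(46 - -72\right) = \left(128 - 216\right) \left(46 - -72\right) = - 88 \left(46 + 72\right) = \left(-88\right) 118 = -10384$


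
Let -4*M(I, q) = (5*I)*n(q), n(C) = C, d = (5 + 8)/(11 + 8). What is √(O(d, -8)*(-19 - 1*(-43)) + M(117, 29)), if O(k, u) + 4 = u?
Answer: 3*I*√2013/2 ≈ 67.3*I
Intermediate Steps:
d = 13/19 ≈ 0.68421
O(k, u) = -4 + u
M(I, q) = -5*I*q/4
√(O(d, -8)*(-19 - 1*(-43)) + M(117, 29)) = √((-4 - 8)*(-19 - 1*(-43)) - 5/4*117*29) = √(-12*(-19 + 43) - 16965/4) = √(-12*24 - 16965/4) = √(-288 - 16965/4) = √(-18117/4) = 3*I*√2013/2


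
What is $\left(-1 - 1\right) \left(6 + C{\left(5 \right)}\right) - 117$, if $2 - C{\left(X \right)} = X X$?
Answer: $-83$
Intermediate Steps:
$C{\left(X \right)} = 2 - X^{2}$ ($C{\left(X \right)} = 2 - X X = 2 - X^{2}$)
$\left(-1 - 1\right) \left(6 + C{\left(5 \right)}\right) - 117 = \left(-1 - 1\right) \left(6 + \left(2 - 5^{2}\right)\right) - 117 = - 2 \left(6 + \left(2 - 25\right)\right) - 117 = - 2 \left(6 - 23\right) - 117 = \left(-2\right) \left(-17\right) - 117 = 34 - 117 = -83$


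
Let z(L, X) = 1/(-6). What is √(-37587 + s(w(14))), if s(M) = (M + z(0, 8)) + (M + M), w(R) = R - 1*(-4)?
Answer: I*√1351194/6 ≈ 193.73*I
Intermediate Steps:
w(R) = 4 + R (w(R) = R + 4 = 4 + R)
z(L, X) = -⅙
s(M) = -⅙ + 3*M (s(M) = (M - ⅙) + (M + M) = (-⅙ + M) + 2*M = -⅙ + 3*M)
√(-37587 + s(w(14))) = √(-37587 + (-⅙ + 3*(4 + 14))) = √(-37587 + (-⅙ + 3*18)) = √(-37587 + (-⅙ + 54)) = √(-37587 + 323/6) = √(-225199/6) = I*√1351194/6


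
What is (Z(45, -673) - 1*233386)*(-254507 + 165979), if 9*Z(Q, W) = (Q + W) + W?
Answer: 186065937200/9 ≈ 2.0674e+10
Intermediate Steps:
Z(Q, W) = Q/9 + 2*W/9 (Z(Q, W) = ((Q + W) + W)/9 = (Q + 2*W)/9 = Q/9 + 2*W/9)
(Z(45, -673) - 1*233386)*(-254507 + 165979) = (((⅑)*45 + (2/9)*(-673)) - 1*233386)*(-254507 + 165979) = ((5 - 1346/9) - 233386)*(-88528) = (-1301/9 - 233386)*(-88528) = -2101775/9*(-88528) = 186065937200/9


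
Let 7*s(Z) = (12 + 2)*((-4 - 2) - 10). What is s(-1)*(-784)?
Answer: 25088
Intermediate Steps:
s(Z) = -32 (s(Z) = ((12 + 2)*((-4 - 2) - 10))/7 = (14*(-6 - 10))/7 = (14*(-16))/7 = (⅐)*(-224) = -32)
s(-1)*(-784) = -32*(-784) = 25088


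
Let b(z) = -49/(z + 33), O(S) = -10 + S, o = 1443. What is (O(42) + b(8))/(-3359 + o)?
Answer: -1263/78556 ≈ -0.016078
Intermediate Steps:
b(z) = -49/(33 + z)
(O(42) + b(8))/(-3359 + o) = ((-10 + 42) - 49/(33 + 8))/(-3359 + 1443) = (32 - 49/41)/(-1916) = (32 - 49*1/41)*(-1/1916) = (32 - 49/41)*(-1/1916) = (1263/41)*(-1/1916) = -1263/78556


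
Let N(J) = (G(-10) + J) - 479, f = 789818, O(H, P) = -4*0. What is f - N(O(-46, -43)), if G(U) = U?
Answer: 790307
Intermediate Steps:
O(H, P) = 0
N(J) = -489 + J (N(J) = (-10 + J) - 479 = -489 + J)
f - N(O(-46, -43)) = 789818 - (-489 + 0) = 789818 - 1*(-489) = 789818 + 489 = 790307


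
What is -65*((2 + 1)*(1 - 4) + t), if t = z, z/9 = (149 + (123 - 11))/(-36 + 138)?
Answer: -31005/34 ≈ -911.91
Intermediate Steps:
z = 783/34 (z = 9*((149 + (123 - 11))/(-36 + 138)) = 9*((149 + 112)/102) = 9*(261*(1/102)) = 9*(87/34) = 783/34 ≈ 23.029)
t = 783/34 ≈ 23.029
-65*((2 + 1)*(1 - 4) + t) = -65*((2 + 1)*(1 - 4) + 783/34) = -65*(3*(-3) + 783/34) = -65*(-9 + 783/34) = -65*477/34 = -31005/34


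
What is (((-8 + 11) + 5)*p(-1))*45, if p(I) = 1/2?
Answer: 180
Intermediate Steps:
p(I) = ½
(((-8 + 11) + 5)*p(-1))*45 = (((-8 + 11) + 5)*(½))*45 = ((3 + 5)*(½))*45 = (8*(½))*45 = 4*45 = 180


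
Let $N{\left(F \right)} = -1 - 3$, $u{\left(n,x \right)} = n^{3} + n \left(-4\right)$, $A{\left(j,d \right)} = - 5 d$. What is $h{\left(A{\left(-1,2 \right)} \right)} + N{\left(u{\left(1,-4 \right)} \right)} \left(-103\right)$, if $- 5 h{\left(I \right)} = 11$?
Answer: $\frac{2049}{5} \approx 409.8$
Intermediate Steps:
$u{\left(n,x \right)} = n^{3} - 4 n$
$N{\left(F \right)} = -4$ ($N{\left(F \right)} = -1 - 3 = -4$)
$h{\left(I \right)} = - \frac{11}{5}$ ($h{\left(I \right)} = \left(- \frac{1}{5}\right) 11 = - \frac{11}{5}$)
$h{\left(A{\left(-1,2 \right)} \right)} + N{\left(u{\left(1,-4 \right)} \right)} \left(-103\right) = - \frac{11}{5} - -412 = - \frac{11}{5} + 412 = \frac{2049}{5}$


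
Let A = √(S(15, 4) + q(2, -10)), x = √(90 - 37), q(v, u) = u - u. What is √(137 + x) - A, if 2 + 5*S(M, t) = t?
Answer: √(137 + √53) - √10/5 ≈ 11.379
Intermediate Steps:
S(M, t) = -⅖ + t/5
q(v, u) = 0
x = √53 ≈ 7.2801
A = √10/5 (A = √((-⅖ + (⅕)*4) + 0) = √((-⅖ + ⅘) + 0) = √(⅖ + 0) = √(⅖) = √10/5 ≈ 0.63246)
√(137 + x) - A = √(137 + √53) - √10/5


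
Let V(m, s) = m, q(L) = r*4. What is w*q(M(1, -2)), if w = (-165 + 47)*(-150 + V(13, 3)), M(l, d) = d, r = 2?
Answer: 129328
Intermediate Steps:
q(L) = 8 (q(L) = 2*4 = 8)
w = 16166 (w = (-165 + 47)*(-150 + 13) = -118*(-137) = 16166)
w*q(M(1, -2)) = 16166*8 = 129328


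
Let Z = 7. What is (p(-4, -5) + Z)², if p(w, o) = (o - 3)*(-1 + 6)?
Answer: 1089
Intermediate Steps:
p(w, o) = -15 + 5*o (p(w, o) = (-3 + o)*5 = -15 + 5*o)
(p(-4, -5) + Z)² = ((-15 + 5*(-5)) + 7)² = ((-15 - 25) + 7)² = (-40 + 7)² = (-33)² = 1089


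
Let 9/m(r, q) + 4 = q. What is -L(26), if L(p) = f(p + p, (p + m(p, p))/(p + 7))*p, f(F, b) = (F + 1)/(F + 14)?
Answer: -689/33 ≈ -20.879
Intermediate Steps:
m(r, q) = 9/(-4 + q)
f(F, b) = (1 + F)/(14 + F)
L(p) = p*(1 + 2*p)/(14 + 2*p) (L(p) = ((1 + (p + p))/(14 + (p + p)))*p = ((1 + 2*p)/(14 + 2*p))*p = p*(1 + 2*p)/(14 + 2*p))
-L(26) = -26*(1 + 2*26)/(2*(7 + 26)) = -26*(1 + 52)/(2*33) = -26*53/(2*33) = -1*689/33 = -689/33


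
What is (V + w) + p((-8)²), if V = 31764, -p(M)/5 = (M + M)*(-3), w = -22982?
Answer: 10702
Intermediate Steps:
p(M) = 30*M (p(M) = -5*(M + M)*(-3) = -5*2*M*(-3) = -(-30)*M = 30*M)
(V + w) + p((-8)²) = (31764 - 22982) + 30*(-8)² = 8782 + 30*64 = 8782 + 1920 = 10702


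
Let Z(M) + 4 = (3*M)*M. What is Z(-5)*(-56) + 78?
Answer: -3898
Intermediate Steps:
Z(M) = -4 + 3*M² (Z(M) = -4 + (3*M)*M = -4 + 3*M²)
Z(-5)*(-56) + 78 = (-4 + 3*(-5)²)*(-56) + 78 = (-4 + 3*25)*(-56) + 78 = (-4 + 75)*(-56) + 78 = 71*(-56) + 78 = -3976 + 78 = -3898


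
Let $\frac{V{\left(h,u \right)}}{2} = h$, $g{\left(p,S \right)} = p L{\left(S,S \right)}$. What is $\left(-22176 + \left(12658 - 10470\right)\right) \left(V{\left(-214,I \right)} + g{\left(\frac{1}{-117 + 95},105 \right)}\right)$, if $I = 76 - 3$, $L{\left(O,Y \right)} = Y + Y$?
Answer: $\frac{96202244}{11} \approx 8.7457 \cdot 10^{6}$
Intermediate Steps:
$L{\left(O,Y \right)} = 2 Y$
$I = 73$
$g{\left(p,S \right)} = 2 S p$ ($g{\left(p,S \right)} = p 2 S = 2 S p$)
$V{\left(h,u \right)} = 2 h$
$\left(-22176 + \left(12658 - 10470\right)\right) \left(V{\left(-214,I \right)} + g{\left(\frac{1}{-117 + 95},105 \right)}\right) = \left(-22176 + \left(12658 - 10470\right)\right) \left(2 \left(-214\right) + 2 \cdot 105 \frac{1}{-117 + 95}\right) = \left(-22176 + 2188\right) \left(-428 + 2 \cdot 105 \frac{1}{-22}\right) = - 19988 \left(-428 + 2 \cdot 105 \left(- \frac{1}{22}\right)\right) = - 19988 \left(-428 - \frac{105}{11}\right) = \left(-19988\right) \left(- \frac{4813}{11}\right) = \frac{96202244}{11}$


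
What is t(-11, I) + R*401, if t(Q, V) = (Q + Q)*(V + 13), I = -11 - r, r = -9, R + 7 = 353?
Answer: 138504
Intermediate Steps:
R = 346 (R = -7 + 353 = 346)
I = -2 (I = -11 - 1*(-9) = -11 + 9 = -2)
t(Q, V) = 2*Q*(13 + V) (t(Q, V) = (2*Q)*(13 + V) = 2*Q*(13 + V))
t(-11, I) + R*401 = 2*(-11)*(13 - 2) + 346*401 = 2*(-11)*11 + 138746 = -242 + 138746 = 138504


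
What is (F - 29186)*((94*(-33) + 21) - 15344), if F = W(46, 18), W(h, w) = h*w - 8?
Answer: 522643550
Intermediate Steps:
W(h, w) = -8 + h*w
F = 820 (F = -8 + 46*18 = -8 + 828 = 820)
(F - 29186)*((94*(-33) + 21) - 15344) = (820 - 29186)*((94*(-33) + 21) - 15344) = -28366*((-3102 + 21) - 15344) = -28366*(-3081 - 15344) = -28366*(-18425) = 522643550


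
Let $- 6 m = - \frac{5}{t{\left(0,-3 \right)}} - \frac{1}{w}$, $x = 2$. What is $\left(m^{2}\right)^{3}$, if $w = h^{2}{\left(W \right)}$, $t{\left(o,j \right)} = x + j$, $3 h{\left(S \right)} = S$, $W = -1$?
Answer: $\frac{64}{729} \approx 0.087791$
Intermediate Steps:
$h{\left(S \right)} = \frac{S}{3}$
$t{\left(o,j \right)} = 2 + j$
$w = \frac{1}{9}$ ($w = \left(\frac{1}{3} \left(-1\right)\right)^{2} = \left(- \frac{1}{3}\right)^{2} = \frac{1}{9} \approx 0.11111$)
$m = \frac{2}{3}$ ($m = - \frac{- \frac{5}{2 - 3} - \frac{1}{\frac{1}{9}}}{6} = - \frac{- \frac{5}{-1} - 9}{6} = - \frac{\left(-5\right) \left(-1\right) - 9}{6} = - \frac{5 - 9}{6} = \left(- \frac{1}{6}\right) \left(-4\right) = \frac{2}{3} \approx 0.66667$)
$\left(m^{2}\right)^{3} = \left(\left(\frac{2}{3}\right)^{2}\right)^{3} = \left(\frac{4}{9}\right)^{3} = \frac{64}{729}$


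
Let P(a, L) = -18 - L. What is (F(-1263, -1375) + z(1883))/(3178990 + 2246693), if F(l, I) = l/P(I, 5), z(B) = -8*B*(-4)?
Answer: 1387151/124790709 ≈ 0.011116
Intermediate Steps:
z(B) = 32*B
F(l, I) = -l/23 (F(l, I) = l/(-18 - 1*5) = l/(-18 - 5) = l/(-23) = l*(-1/23) = -l/23)
(F(-1263, -1375) + z(1883))/(3178990 + 2246693) = (-1/23*(-1263) + 32*1883)/(3178990 + 2246693) = (1263/23 + 60256)/5425683 = (1387151/23)*(1/5425683) = 1387151/124790709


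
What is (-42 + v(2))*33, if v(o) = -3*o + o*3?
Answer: -1386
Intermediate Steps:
v(o) = 0 (v(o) = -3*o + 3*o = 0)
(-42 + v(2))*33 = (-42 + 0)*33 = -42*33 = -1386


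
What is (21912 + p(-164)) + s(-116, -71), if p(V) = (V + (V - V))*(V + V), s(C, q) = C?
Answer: 75588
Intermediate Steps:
p(V) = 2*V² (p(V) = (V + 0)*(2*V) = V*(2*V) = 2*V²)
(21912 + p(-164)) + s(-116, -71) = (21912 + 2*(-164)²) - 116 = (21912 + 2*26896) - 116 = (21912 + 53792) - 116 = 75704 - 116 = 75588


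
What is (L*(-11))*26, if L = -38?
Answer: 10868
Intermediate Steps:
(L*(-11))*26 = -38*(-11)*26 = 418*26 = 10868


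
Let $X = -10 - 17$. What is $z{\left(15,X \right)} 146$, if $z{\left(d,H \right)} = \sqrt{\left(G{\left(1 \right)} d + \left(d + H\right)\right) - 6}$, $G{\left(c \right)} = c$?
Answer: $146 i \sqrt{3} \approx 252.88 i$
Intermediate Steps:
$X = -27$ ($X = -10 - 17 = -27$)
$z{\left(d,H \right)} = \sqrt{-6 + H + 2 d}$ ($z{\left(d,H \right)} = \sqrt{\left(1 d + \left(d + H\right)\right) - 6} = \sqrt{\left(d + \left(H + d\right)\right) - 6} = \sqrt{\left(H + 2 d\right) - 6} = \sqrt{-6 + H + 2 d}$)
$z{\left(15,X \right)} 146 = \sqrt{-6 - 27 + 2 \cdot 15} \cdot 146 = \sqrt{-6 - 27 + 30} \cdot 146 = \sqrt{-3} \cdot 146 = i \sqrt{3} \cdot 146 = 146 i \sqrt{3}$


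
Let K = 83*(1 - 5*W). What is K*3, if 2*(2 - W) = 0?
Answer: -2241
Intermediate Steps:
W = 2 (W = 2 - ½*0 = 2 + 0 = 2)
K = -747 (K = 83*(1 - 5*2) = 83*(1 - 10) = 83*(-9) = -747)
K*3 = -747*3 = -2241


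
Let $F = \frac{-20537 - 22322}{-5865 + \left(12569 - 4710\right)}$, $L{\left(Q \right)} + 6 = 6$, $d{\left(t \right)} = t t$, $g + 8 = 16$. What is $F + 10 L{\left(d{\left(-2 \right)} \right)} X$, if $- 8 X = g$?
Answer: $- \frac{42859}{1994} \approx -21.494$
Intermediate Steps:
$g = 8$ ($g = -8 + 16 = 8$)
$d{\left(t \right)} = t^{2}$
$L{\left(Q \right)} = 0$ ($L{\left(Q \right)} = -6 + 6 = 0$)
$X = -1$ ($X = \left(- \frac{1}{8}\right) 8 = -1$)
$F = - \frac{42859}{1994}$ ($F = - \frac{42859}{-5865 + 7859} = - \frac{42859}{1994} \approx -21.494$)
$F + 10 L{\left(d{\left(-2 \right)} \right)} X = - \frac{42859}{1994} + 10 \cdot 0 \left(-1\right) = - \frac{42859}{1994} + 0 \left(-1\right) = - \frac{42859}{1994} + 0 = - \frac{42859}{1994}$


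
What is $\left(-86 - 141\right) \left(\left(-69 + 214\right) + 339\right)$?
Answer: $-109868$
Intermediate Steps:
$\left(-86 - 141\right) \left(\left(-69 + 214\right) + 339\right) = - 227 \left(145 + 339\right) = \left(-227\right) 484 = -109868$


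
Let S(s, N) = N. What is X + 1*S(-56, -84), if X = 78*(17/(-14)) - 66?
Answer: -1713/7 ≈ -244.71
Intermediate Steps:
X = -1125/7 (X = 78*(17*(-1/14)) - 66 = 78*(-17/14) - 66 = -663/7 - 66 = -1125/7 ≈ -160.71)
X + 1*S(-56, -84) = -1125/7 + 1*(-84) = -1125/7 - 84 = -1713/7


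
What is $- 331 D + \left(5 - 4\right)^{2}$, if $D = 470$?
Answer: $-155569$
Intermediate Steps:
$- 331 D + \left(5 - 4\right)^{2} = \left(-331\right) 470 + \left(5 - 4\right)^{2} = -155570 + 1^{2} = -155570 + 1 = -155569$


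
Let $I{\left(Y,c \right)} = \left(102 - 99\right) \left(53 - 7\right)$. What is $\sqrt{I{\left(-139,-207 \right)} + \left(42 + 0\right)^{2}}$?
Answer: $\sqrt{1902} \approx 43.612$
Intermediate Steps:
$I{\left(Y,c \right)} = 138$ ($I{\left(Y,c \right)} = 3 \cdot 46 = 138$)
$\sqrt{I{\left(-139,-207 \right)} + \left(42 + 0\right)^{2}} = \sqrt{138 + \left(42 + 0\right)^{2}} = \sqrt{138 + 42^{2}} = \sqrt{138 + 1764} = \sqrt{1902}$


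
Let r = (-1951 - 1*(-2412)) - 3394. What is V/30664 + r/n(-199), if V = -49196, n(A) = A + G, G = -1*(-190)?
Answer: 22373687/68994 ≈ 324.28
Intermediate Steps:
G = 190
n(A) = 190 + A (n(A) = A + 190 = 190 + A)
r = -2933 (r = (-1951 + 2412) - 3394 = 461 - 3394 = -2933)
V/30664 + r/n(-199) = -49196/30664 - 2933/(190 - 199) = -49196*1/30664 - 2933/(-9) = -12299/7666 - 2933*(-1/9) = -12299/7666 + 2933/9 = 22373687/68994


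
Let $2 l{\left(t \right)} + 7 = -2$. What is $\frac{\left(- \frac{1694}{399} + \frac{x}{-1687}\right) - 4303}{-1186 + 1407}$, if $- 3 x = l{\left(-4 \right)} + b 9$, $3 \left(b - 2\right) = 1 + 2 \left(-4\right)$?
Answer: $- \frac{828361147}{42502278} \approx -19.49$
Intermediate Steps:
$b = - \frac{1}{3}$ ($b = 2 + \frac{1 + 2 \left(-4\right)}{3} = 2 + \frac{1 - 8}{3} = 2 + \frac{1}{3} \left(-7\right) = 2 - \frac{7}{3} = - \frac{1}{3} \approx -0.33333$)
$l{\left(t \right)} = - \frac{9}{2}$ ($l{\left(t \right)} = - \frac{7}{2} + \frac{1}{2} \left(-2\right) = - \frac{7}{2} - 1 = - \frac{9}{2}$)
$x = \frac{5}{2}$ ($x = - \frac{- \frac{9}{2} - 3}{3} = \left(- \frac{1}{3}\right) \left(- \frac{15}{2}\right) = \frac{5}{2} \approx 2.5$)
$\frac{\left(- \frac{1694}{399} + \frac{x}{-1687}\right) - 4303}{-1186 + 1407} = \frac{\left(- \frac{1694}{399} + \frac{5}{2 \left(-1687\right)}\right) - 4303}{-1186 + 1407} = \frac{\left(\left(-1694\right) \frac{1}{399} + \frac{5}{2} \left(- \frac{1}{1687}\right)\right) - 4303}{221} = \left(\left(- \frac{242}{57} - \frac{5}{3374}\right) - 4303\right) \frac{1}{221} = \left(- \frac{816793}{192318} - 4303\right) \frac{1}{221} = \left(- \frac{828361147}{192318}\right) \frac{1}{221} = - \frac{828361147}{42502278}$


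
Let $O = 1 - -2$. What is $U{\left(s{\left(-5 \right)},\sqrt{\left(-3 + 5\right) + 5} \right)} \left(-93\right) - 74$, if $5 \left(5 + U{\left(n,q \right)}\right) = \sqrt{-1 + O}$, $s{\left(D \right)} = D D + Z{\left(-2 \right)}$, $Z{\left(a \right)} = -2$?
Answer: $391 - \frac{93 \sqrt{2}}{5} \approx 364.7$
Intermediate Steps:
$s{\left(D \right)} = -2 + D^{2}$ ($s{\left(D \right)} = D D - 2 = D^{2} - 2 = -2 + D^{2}$)
$O = 3$ ($O = 1 + 2 = 3$)
$U{\left(n,q \right)} = -5 + \frac{\sqrt{2}}{5}$ ($U{\left(n,q \right)} = -5 + \frac{\sqrt{-1 + 3}}{5} = -5 + \frac{\sqrt{2}}{5}$)
$U{\left(s{\left(-5 \right)},\sqrt{\left(-3 + 5\right) + 5} \right)} \left(-93\right) - 74 = \left(-5 + \frac{\sqrt{2}}{5}\right) \left(-93\right) - 74 = \left(465 - \frac{93 \sqrt{2}}{5}\right) - 74 = 391 - \frac{93 \sqrt{2}}{5}$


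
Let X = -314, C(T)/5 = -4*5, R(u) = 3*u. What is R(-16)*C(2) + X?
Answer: 4486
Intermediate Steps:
C(T) = -100 (C(T) = 5*(-4*5) = 5*(-20) = -100)
R(-16)*C(2) + X = (3*(-16))*(-100) - 314 = -48*(-100) - 314 = 4800 - 314 = 4486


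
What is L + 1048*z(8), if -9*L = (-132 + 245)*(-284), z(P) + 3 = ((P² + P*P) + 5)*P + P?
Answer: 10114900/9 ≈ 1.1239e+6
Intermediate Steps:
z(P) = -3 + P + P*(5 + 2*P²) (z(P) = -3 + (((P² + P*P) + 5)*P + P) = -3 + (((P² + P²) + 5)*P + P) = -3 + ((2*P² + 5)*P + P) = -3 + ((5 + 2*P²)*P + P) = -3 + (P*(5 + 2*P²) + P) = -3 + (P + P*(5 + 2*P²)) = -3 + P + P*(5 + 2*P²))
L = 32092/9 (L = -(-132 + 245)*(-284)/9 = -113*(-284)/9 = -⅑*(-32092) = 32092/9 ≈ 3565.8)
L + 1048*z(8) = 32092/9 + 1048*(-3 + 2*8³ + 6*8) = 32092/9 + 1048*(-3 + 2*512 + 48) = 32092/9 + 1048*(-3 + 1024 + 48) = 32092/9 + 1048*1069 = 32092/9 + 1120312 = 10114900/9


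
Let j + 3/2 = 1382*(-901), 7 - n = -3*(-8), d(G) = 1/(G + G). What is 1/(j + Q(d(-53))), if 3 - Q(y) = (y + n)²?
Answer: -11236/13994098907 ≈ -8.0291e-7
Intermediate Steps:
d(G) = 1/(2*G)
n = -17 (n = 7 - (-1)*3*(-8) = 7 - (-1)*(-24) = 7 - 1*24 = 7 - 24 = -17)
j = -2490367/2 (j = -3/2 + 1382*(-901) = -3/2 - 1245182 = -2490367/2 ≈ -1.2452e+6)
Q(y) = 3 - (-17 + y)² (Q(y) = 3 - (y - 17)² = 3 - (-17 + y)²)
1/(j + Q(d(-53))) = 1/(-2490367/2 + (3 - (-17 + (½)/(-53))²)) = 1/(-2490367/2 + (3 - (-17 + (½)*(-1/53))²)) = 1/(-2490367/2 + (3 - (-17 - 1/106)²)) = 1/(-2490367/2 + (3 - (-1803/106)²)) = 1/(-2490367/2 + (3 - 1*3250809/11236)) = 1/(-2490367/2 + (3 - 3250809/11236)) = 1/(-2490367/2 - 3217101/11236) = 1/(-13994098907/11236) = -11236/13994098907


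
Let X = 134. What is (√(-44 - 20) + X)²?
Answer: 17892 + 2144*I ≈ 17892.0 + 2144.0*I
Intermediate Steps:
(√(-44 - 20) + X)² = (√(-44 - 20) + 134)² = (√(-64) + 134)² = (8*I + 134)² = (134 + 8*I)²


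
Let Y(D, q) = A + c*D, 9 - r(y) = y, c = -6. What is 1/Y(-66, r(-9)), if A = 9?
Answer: 1/405 ≈ 0.0024691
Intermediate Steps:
r(y) = 9 - y
Y(D, q) = 9 - 6*D
1/Y(-66, r(-9)) = 1/(9 - 6*(-66)) = 1/(9 + 396) = 1/405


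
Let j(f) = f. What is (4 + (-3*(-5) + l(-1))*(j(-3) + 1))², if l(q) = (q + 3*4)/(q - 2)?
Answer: 3136/9 ≈ 348.44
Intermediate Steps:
l(q) = (12 + q)/(-2 + q) (l(q) = (q + 12)/(-2 + q) = (12 + q)/(-2 + q))
(4 + (-3*(-5) + l(-1))*(j(-3) + 1))² = (4 + (-3*(-5) + (12 - 1)/(-2 - 1))*(-3 + 1))² = (4 + (15 + 11/(-3))*(-2))² = (4 + (15 - ⅓*11)*(-2))² = (4 + (15 - 11/3)*(-2))² = (4 + (34/3)*(-2))² = (4 - 68/3)² = (-56/3)² = 3136/9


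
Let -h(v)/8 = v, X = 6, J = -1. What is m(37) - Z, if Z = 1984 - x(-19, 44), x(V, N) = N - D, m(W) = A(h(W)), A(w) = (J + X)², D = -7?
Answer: -1908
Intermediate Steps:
h(v) = -8*v
A(w) = 25 (A(w) = (-1 + 6)² = 5² = 25)
m(W) = 25
x(V, N) = 7 + N (x(V, N) = N - 1*(-7) = N + 7 = 7 + N)
Z = 1933 (Z = 1984 - (7 + 44) = 1984 - 1*51 = 1984 - 51 = 1933)
m(37) - Z = 25 - 1*1933 = 25 - 1933 = -1908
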